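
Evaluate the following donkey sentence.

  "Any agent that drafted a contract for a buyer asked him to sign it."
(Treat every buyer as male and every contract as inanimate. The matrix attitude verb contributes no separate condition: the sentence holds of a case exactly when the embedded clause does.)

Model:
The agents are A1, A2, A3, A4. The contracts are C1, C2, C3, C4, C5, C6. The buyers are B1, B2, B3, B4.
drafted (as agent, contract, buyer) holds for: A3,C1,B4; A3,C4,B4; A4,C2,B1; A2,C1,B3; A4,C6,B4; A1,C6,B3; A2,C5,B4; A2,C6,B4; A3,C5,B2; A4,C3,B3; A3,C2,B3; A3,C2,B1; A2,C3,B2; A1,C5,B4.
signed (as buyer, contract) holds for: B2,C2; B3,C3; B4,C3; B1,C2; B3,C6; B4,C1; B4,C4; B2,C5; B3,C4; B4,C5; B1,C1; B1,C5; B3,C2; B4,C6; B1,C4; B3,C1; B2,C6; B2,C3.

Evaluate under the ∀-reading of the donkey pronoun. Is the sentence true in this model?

"him" takes "a buyer" as antecedent and "it" takes "a contract"; both are donkey pronouns co-varying with the restrictor.
Strong reading: for every (a,c,b) with drafted(a,c,b), signed(b,c).
Restrictor triples: (A1,C5,B4)→signed(B4,C5) ✓  (A1,C6,B3)→signed(B3,C6) ✓  (A2,C1,B3)→signed(B3,C1) ✓  (A2,C3,B2)→signed(B2,C3) ✓  (A2,C5,B4)→signed(B4,C5) ✓  (A2,C6,B4)→signed(B4,C6) ✓  (A3,C1,B4)→signed(B4,C1) ✓  (A3,C2,B1)→signed(B1,C2) ✓  (A3,C2,B3)→signed(B3,C2) ✓  (A3,C4,B4)→signed(B4,C4) ✓  (A3,C5,B2)→signed(B2,C5) ✓  (A4,C2,B1)→signed(B1,C2) ✓  (A4,C3,B3)→signed(B3,C3) ✓  (A4,C6,B4)→signed(B4,C6) ✓
Every restrictor triple satisfies the scope.

True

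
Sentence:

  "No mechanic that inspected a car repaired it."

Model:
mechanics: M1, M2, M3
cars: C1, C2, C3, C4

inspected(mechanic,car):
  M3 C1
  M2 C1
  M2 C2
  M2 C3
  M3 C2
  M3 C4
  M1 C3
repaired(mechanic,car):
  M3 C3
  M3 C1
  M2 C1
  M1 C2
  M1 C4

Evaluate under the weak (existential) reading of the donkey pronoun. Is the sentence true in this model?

"it" takes "a car" as antecedent — a donkey pronoun bound across the clause boundary.
Truth condition: for no (m,c) with inspected(m,c) does repaired(m,c) hold.
Restrictor pairs — does the scope hold? (M1,C3):fails  (M2,C1):holds  (M2,C2):fails  (M2,C3):fails  (M3,C1):holds  (M3,C2):fails  (M3,C4):fails
Scope holds for 2 pair(s), so the sentence is false.

False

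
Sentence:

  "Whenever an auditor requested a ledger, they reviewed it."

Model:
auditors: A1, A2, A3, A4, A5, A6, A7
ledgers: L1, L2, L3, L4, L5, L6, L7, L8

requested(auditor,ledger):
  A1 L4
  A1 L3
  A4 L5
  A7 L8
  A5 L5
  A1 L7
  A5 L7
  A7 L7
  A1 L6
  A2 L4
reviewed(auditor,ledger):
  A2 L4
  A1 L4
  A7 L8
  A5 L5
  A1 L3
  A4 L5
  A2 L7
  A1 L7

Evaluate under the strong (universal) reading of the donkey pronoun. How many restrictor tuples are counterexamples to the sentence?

"it" takes "a ledger" as antecedent — a donkey pronoun bound across the clause boundary.
Strong reading: for every (a,l) with requested(a,l), reviewed(a,l).
Restrictor pairs: (A1,L3) ✓  (A1,L4) ✓  (A1,L6) ✗  (A1,L7) ✓  (A2,L4) ✓  (A4,L5) ✓  (A5,L5) ✓  (A5,L7) ✗  (A7,L7) ✗  (A7,L8) ✓
Counterexamples (restrictor pairs failing the scope): 3.

3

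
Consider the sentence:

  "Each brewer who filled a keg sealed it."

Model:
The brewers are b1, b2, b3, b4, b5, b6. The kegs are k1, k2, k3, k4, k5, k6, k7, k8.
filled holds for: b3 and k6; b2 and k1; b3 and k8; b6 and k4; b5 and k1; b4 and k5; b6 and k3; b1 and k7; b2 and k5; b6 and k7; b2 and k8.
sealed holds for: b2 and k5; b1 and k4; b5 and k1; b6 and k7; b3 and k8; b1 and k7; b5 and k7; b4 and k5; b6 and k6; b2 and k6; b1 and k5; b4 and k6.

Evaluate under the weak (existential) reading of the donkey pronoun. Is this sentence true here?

"it" takes "a keg" as antecedent — a donkey pronoun bound across the clause boundary.
Weak reading: every brewer b with some filled-keg has at least one filled-keg k such that sealed(b,k).
Per brewer: b1:✓  b2:✓  b3:✓  b4:✓  b5:✓  b6:✓
Every brewer in the restrictor has a witness.

True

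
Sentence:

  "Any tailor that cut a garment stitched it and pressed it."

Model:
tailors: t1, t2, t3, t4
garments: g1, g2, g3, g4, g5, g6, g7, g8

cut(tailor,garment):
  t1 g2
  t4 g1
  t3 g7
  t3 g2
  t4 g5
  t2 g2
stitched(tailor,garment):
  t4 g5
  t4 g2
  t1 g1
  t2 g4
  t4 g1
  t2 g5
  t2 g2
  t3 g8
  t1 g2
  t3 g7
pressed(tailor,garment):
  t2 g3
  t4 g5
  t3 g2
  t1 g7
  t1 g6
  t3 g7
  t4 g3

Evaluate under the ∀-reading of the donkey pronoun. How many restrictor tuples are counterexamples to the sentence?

4

"it" takes "a garment" as antecedent — a donkey pronoun bound across the clause boundary.
Strong reading: for every (t,g) with cut(t,g), stitched(t,g) ∧ pressed(t,g).
Restrictor pairs: (t1,g2) ✗  (t2,g2) ✗  (t3,g2) ✗  (t3,g7) ✓  (t4,g1) ✗  (t4,g5) ✓
Counterexamples (restrictor pairs failing the scope): 4.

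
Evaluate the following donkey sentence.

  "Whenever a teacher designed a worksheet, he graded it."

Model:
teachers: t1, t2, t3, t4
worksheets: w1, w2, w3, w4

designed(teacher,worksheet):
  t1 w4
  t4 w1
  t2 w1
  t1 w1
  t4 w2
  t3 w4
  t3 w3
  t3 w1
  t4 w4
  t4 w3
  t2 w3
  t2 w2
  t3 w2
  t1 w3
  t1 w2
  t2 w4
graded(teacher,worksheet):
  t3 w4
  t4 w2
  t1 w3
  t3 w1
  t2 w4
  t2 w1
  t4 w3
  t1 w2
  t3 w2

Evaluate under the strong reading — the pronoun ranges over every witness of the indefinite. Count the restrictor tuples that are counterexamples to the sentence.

"it" takes "a worksheet" as antecedent — a donkey pronoun bound across the clause boundary.
Strong reading: for every (t,w) with designed(t,w), graded(t,w).
Restrictor pairs: (t1,w1) ✗  (t1,w2) ✓  (t1,w3) ✓  (t1,w4) ✗  (t2,w1) ✓  (t2,w2) ✗  (t2,w3) ✗  (t2,w4) ✓  (t3,w1) ✓  (t3,w2) ✓  (t3,w3) ✗  (t3,w4) ✓  (t4,w1) ✗  (t4,w2) ✓  (t4,w3) ✓  (t4,w4) ✗
Counterexamples (restrictor pairs failing the scope): 7.

7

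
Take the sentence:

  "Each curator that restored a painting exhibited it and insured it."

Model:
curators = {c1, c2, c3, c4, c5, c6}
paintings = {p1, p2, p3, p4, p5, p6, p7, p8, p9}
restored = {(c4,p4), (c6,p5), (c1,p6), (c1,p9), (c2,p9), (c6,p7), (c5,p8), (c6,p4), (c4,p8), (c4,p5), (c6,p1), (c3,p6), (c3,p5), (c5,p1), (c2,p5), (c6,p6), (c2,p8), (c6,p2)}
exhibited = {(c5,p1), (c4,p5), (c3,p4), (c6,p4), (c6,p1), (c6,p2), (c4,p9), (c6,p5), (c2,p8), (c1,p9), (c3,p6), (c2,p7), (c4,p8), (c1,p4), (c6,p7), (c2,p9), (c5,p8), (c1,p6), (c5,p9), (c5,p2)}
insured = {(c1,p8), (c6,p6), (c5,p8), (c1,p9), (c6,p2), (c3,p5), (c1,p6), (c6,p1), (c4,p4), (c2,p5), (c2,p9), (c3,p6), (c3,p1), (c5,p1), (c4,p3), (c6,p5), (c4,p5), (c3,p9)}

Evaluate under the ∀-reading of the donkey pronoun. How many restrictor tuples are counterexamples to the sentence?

"it" takes "a painting" as antecedent — a donkey pronoun bound across the clause boundary.
Strong reading: for every (c,p) with restored(c,p), exhibited(c,p) ∧ insured(c,p).
Restrictor pairs: (c1,p6) ✓  (c1,p9) ✓  (c2,p5) ✗  (c2,p8) ✗  (c2,p9) ✓  (c3,p5) ✗  (c3,p6) ✓  (c4,p4) ✗  (c4,p5) ✓  (c4,p8) ✗  (c5,p1) ✓  (c5,p8) ✓  (c6,p1) ✓  (c6,p2) ✓  (c6,p4) ✗  (c6,p5) ✓  (c6,p6) ✗  (c6,p7) ✗
Counterexamples (restrictor pairs failing the scope): 8.

8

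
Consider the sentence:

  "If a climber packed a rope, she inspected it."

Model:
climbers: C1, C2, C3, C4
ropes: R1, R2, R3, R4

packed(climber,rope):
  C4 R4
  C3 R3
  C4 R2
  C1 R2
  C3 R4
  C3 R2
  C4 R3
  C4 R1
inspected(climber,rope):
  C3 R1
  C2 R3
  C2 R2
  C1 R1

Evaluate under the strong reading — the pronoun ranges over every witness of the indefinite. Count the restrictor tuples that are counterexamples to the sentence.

8

"it" takes "a rope" as antecedent — a donkey pronoun bound across the clause boundary.
Strong reading: for every (c,r) with packed(c,r), inspected(c,r).
Restrictor pairs: (C1,R2) ✗  (C3,R2) ✗  (C3,R3) ✗  (C3,R4) ✗  (C4,R1) ✗  (C4,R2) ✗  (C4,R3) ✗  (C4,R4) ✗
Counterexamples (restrictor pairs failing the scope): 8.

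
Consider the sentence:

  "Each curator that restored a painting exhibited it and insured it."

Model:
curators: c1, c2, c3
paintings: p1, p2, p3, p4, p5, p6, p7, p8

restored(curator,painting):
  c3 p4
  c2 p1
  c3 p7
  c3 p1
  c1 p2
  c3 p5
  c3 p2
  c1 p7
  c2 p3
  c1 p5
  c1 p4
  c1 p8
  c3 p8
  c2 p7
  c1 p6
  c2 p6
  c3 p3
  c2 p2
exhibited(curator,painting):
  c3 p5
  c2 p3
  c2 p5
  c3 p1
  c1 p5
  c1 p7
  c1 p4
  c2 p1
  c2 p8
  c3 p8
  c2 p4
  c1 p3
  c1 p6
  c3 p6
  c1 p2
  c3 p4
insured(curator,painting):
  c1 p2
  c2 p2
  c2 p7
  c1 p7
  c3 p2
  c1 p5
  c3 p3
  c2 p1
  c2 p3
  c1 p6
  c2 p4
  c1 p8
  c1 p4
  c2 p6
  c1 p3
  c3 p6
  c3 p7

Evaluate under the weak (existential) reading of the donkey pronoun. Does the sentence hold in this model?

"it" takes "a painting" as antecedent — a donkey pronoun bound across the clause boundary.
Weak reading: every curator c with some restored-painting has at least one restored-painting p such that exhibited(c,p) ∧ insured(c,p).
Per curator: c1:✓  c2:✓  c3:✗
c3 has no witness among its restored-paintings.

False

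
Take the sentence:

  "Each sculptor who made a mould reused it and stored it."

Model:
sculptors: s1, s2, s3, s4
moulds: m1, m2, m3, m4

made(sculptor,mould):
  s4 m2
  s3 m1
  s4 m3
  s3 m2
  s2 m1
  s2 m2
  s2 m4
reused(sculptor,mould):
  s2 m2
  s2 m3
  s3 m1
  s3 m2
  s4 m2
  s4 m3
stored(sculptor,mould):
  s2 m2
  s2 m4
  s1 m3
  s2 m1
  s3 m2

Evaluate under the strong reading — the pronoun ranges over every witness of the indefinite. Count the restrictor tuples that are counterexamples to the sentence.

5

"it" takes "a mould" as antecedent — a donkey pronoun bound across the clause boundary.
Strong reading: for every (s,m) with made(s,m), reused(s,m) ∧ stored(s,m).
Restrictor pairs: (s2,m1) ✗  (s2,m2) ✓  (s2,m4) ✗  (s3,m1) ✗  (s3,m2) ✓  (s4,m2) ✗  (s4,m3) ✗
Counterexamples (restrictor pairs failing the scope): 5.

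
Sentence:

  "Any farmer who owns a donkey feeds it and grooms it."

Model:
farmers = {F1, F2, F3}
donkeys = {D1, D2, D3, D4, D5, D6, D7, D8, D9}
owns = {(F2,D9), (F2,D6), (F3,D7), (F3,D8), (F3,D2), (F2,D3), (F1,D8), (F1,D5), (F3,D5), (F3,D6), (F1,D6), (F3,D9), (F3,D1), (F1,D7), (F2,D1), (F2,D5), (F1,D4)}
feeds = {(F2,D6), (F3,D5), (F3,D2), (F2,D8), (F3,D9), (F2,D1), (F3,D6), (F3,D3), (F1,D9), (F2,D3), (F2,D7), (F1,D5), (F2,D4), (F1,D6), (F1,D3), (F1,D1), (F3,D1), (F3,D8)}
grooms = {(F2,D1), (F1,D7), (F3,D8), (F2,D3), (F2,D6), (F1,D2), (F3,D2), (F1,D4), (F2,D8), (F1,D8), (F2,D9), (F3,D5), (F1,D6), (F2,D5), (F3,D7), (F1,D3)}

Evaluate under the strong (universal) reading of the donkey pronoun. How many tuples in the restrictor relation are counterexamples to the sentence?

10

"it" takes "a donkey" as antecedent — a donkey pronoun bound across the clause boundary.
Strong reading: for every (f,d) with owns(f,d), feeds(f,d) ∧ grooms(f,d).
Restrictor pairs: (F1,D4) ✗  (F1,D5) ✗  (F1,D6) ✓  (F1,D7) ✗  (F1,D8) ✗  (F2,D1) ✓  (F2,D3) ✓  (F2,D5) ✗  (F2,D6) ✓  (F2,D9) ✗  (F3,D1) ✗  (F3,D2) ✓  (F3,D5) ✓  (F3,D6) ✗  (F3,D7) ✗  (F3,D8) ✓  (F3,D9) ✗
Counterexamples (restrictor pairs failing the scope): 10.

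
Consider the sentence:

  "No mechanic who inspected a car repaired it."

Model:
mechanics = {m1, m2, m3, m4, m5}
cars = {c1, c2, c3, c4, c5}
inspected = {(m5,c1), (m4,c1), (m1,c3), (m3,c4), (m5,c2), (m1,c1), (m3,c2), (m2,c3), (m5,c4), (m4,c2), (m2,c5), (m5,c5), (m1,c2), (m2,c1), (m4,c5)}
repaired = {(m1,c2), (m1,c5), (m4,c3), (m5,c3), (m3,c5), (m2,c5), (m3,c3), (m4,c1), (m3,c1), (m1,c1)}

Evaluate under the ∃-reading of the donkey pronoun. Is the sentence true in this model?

"it" takes "a car" as antecedent — a donkey pronoun bound across the clause boundary.
Truth condition: for no (m,c) with inspected(m,c) does repaired(m,c) hold.
Restrictor pairs — does the scope hold? (m1,c1):holds  (m1,c2):holds  (m1,c3):fails  (m2,c1):fails  (m2,c3):fails  (m2,c5):holds  (m3,c2):fails  (m3,c4):fails  (m4,c1):holds  (m4,c2):fails  (m4,c5):fails  (m5,c1):fails  (m5,c2):fails  (m5,c4):fails  (m5,c5):fails
Scope holds for 4 pair(s), so the sentence is false.

False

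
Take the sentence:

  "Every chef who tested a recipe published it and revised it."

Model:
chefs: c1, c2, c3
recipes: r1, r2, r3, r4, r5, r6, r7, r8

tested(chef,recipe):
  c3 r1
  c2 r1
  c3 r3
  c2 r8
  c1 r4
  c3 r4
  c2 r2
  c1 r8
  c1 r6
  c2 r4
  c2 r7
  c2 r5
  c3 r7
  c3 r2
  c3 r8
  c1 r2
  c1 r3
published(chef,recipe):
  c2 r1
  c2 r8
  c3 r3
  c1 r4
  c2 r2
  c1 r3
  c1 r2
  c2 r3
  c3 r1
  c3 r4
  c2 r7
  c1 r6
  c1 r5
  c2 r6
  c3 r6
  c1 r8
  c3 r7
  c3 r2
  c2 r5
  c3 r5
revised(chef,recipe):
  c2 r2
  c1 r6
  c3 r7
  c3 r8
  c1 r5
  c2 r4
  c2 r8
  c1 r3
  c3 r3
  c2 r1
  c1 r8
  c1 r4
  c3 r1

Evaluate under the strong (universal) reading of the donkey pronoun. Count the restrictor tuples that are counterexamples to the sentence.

"it" takes "a recipe" as antecedent — a donkey pronoun bound across the clause boundary.
Strong reading: for every (c,r) with tested(c,r), published(c,r) ∧ revised(c,r).
Restrictor pairs: (c1,r2) ✗  (c1,r3) ✓  (c1,r4) ✓  (c1,r6) ✓  (c1,r8) ✓  (c2,r1) ✓  (c2,r2) ✓  (c2,r4) ✗  (c2,r5) ✗  (c2,r7) ✗  (c2,r8) ✓  (c3,r1) ✓  (c3,r2) ✗  (c3,r3) ✓  (c3,r4) ✗  (c3,r7) ✓  (c3,r8) ✗
Counterexamples (restrictor pairs failing the scope): 7.

7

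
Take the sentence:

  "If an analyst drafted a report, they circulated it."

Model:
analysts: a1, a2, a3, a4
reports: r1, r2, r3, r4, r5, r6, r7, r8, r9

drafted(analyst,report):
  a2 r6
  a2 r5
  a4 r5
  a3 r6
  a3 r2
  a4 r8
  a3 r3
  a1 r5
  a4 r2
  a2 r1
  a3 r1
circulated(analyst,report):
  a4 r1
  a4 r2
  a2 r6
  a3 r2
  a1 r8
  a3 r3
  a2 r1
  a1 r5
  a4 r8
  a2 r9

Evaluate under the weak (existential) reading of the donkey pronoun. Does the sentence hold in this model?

True

"it" takes "a report" as antecedent — a donkey pronoun bound across the clause boundary.
Weak reading: every analyst a with some drafted-report has at least one drafted-report r such that circulated(a,r).
Per analyst: a1:✓  a2:✓  a3:✓  a4:✓
Every analyst in the restrictor has a witness.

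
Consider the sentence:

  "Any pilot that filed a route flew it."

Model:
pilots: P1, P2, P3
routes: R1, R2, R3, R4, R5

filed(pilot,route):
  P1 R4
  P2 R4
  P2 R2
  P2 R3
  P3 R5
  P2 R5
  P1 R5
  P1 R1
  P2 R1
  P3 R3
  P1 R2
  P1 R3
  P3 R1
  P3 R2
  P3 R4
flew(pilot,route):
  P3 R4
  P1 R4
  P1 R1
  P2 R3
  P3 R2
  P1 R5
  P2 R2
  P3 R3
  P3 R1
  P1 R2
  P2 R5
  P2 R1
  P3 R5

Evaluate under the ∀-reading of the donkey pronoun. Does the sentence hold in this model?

"it" takes "a route" as antecedent — a donkey pronoun bound across the clause boundary.
Strong reading: for every (p,r) with filed(p,r), flew(p,r).
Restrictor pairs: (P1,R1) ✓  (P1,R2) ✓  (P1,R3) ✗  (P1,R4) ✓  (P1,R5) ✓  (P2,R1) ✓  (P2,R2) ✓  (P2,R3) ✓  (P2,R4) ✗  (P2,R5) ✓  (P3,R1) ✓  (P3,R2) ✓  (P3,R3) ✓  (P3,R4) ✓  (P3,R5) ✓
Counterexample: (P1,R3) is in filed but fails the scope.

False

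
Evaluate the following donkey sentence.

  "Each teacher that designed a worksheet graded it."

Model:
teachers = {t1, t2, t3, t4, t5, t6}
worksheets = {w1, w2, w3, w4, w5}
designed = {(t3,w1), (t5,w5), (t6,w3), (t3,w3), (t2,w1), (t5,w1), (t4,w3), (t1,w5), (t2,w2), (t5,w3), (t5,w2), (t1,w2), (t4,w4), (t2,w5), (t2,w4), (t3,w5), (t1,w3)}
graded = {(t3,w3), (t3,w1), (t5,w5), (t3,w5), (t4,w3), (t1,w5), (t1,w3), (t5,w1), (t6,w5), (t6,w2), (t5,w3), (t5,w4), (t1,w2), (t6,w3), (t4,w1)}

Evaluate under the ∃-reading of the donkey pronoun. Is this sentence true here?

False

"it" takes "a worksheet" as antecedent — a donkey pronoun bound across the clause boundary.
Weak reading: every teacher t with some designed-worksheet has at least one designed-worksheet w such that graded(t,w).
Per teacher: t1:✓  t2:✗  t3:✓  t4:✓  t5:✓  t6:✓
t2 has no witness among its designed-worksheets.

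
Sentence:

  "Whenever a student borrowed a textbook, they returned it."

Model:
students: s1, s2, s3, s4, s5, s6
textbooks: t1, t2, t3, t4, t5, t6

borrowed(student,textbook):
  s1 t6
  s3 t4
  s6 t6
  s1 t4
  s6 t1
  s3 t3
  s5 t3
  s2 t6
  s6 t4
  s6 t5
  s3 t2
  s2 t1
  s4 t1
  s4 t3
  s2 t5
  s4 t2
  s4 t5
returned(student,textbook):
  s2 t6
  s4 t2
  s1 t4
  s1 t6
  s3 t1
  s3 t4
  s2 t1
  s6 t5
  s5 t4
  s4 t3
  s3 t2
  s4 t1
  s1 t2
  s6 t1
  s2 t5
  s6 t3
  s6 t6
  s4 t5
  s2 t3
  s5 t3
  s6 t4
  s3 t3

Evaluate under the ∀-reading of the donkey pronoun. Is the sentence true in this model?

"it" takes "a textbook" as antecedent — a donkey pronoun bound across the clause boundary.
Strong reading: for every (s,t) with borrowed(s,t), returned(s,t).
Restrictor pairs: (s1,t4) ✓  (s1,t6) ✓  (s2,t1) ✓  (s2,t5) ✓  (s2,t6) ✓  (s3,t2) ✓  (s3,t3) ✓  (s3,t4) ✓  (s4,t1) ✓  (s4,t2) ✓  (s4,t3) ✓  (s4,t5) ✓  (s5,t3) ✓  (s6,t1) ✓  (s6,t4) ✓  (s6,t5) ✓  (s6,t6) ✓
Every restrictor pair satisfies the scope.

True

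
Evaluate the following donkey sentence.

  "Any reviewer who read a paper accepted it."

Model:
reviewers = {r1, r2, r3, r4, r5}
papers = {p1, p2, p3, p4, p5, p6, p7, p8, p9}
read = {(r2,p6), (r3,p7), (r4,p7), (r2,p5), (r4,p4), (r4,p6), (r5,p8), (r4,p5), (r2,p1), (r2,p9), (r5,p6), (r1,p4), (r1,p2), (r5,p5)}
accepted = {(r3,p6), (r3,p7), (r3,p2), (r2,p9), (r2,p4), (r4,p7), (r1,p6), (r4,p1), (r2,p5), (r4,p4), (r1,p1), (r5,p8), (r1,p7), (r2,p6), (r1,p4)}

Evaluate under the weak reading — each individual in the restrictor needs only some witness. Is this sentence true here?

"it" takes "a paper" as antecedent — a donkey pronoun bound across the clause boundary.
Weak reading: every reviewer r with some read-paper has at least one read-paper p such that accepted(r,p).
Per reviewer: r1:✓  r2:✓  r3:✓  r4:✓  r5:✓
Every reviewer in the restrictor has a witness.

True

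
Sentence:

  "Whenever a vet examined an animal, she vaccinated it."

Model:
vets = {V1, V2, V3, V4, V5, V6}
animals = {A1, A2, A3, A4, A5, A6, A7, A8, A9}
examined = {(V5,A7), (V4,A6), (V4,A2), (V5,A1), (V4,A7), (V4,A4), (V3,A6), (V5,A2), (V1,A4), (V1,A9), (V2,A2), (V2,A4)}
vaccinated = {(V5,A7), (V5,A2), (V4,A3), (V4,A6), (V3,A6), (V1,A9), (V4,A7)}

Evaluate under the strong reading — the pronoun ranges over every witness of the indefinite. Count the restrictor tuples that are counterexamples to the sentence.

"it" takes "an animal" as antecedent — a donkey pronoun bound across the clause boundary.
Strong reading: for every (v,a) with examined(v,a), vaccinated(v,a).
Restrictor pairs: (V1,A4) ✗  (V1,A9) ✓  (V2,A2) ✗  (V2,A4) ✗  (V3,A6) ✓  (V4,A2) ✗  (V4,A4) ✗  (V4,A6) ✓  (V4,A7) ✓  (V5,A1) ✗  (V5,A2) ✓  (V5,A7) ✓
Counterexamples (restrictor pairs failing the scope): 6.

6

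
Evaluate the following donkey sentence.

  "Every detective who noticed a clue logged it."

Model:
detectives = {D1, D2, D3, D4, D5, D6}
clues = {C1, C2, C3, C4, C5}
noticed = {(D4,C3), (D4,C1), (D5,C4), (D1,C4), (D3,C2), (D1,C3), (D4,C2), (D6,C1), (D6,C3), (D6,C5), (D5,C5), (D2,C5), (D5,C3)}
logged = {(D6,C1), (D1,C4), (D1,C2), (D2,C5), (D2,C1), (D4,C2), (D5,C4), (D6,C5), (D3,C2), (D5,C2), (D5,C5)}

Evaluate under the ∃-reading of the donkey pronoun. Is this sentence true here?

True

"it" takes "a clue" as antecedent — a donkey pronoun bound across the clause boundary.
Weak reading: every detective d with some noticed-clue has at least one noticed-clue c such that logged(d,c).
Per detective: D1:✓  D2:✓  D3:✓  D4:✓  D5:✓  D6:✓
Every detective in the restrictor has a witness.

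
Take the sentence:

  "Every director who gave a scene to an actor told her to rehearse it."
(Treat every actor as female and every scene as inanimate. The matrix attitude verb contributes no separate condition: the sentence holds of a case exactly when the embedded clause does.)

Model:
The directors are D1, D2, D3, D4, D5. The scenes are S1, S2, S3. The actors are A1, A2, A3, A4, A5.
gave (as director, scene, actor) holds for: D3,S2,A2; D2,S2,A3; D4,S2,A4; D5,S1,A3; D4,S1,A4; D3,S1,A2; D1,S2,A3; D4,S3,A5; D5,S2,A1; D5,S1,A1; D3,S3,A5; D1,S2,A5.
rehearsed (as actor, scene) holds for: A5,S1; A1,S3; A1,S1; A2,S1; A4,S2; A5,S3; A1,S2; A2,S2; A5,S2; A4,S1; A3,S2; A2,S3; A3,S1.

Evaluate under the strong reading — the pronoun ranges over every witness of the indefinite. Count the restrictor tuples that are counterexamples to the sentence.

0

"her" takes "an actor" as antecedent and "it" takes "a scene"; both are donkey pronouns co-varying with the restrictor.
Strong reading: for every (d,s,a) with gave(d,s,a), rehearsed(a,s).
Restrictor triples: (D1,S2,A3)→rehearsed(A3,S2) ✓  (D1,S2,A5)→rehearsed(A5,S2) ✓  (D2,S2,A3)→rehearsed(A3,S2) ✓  (D3,S1,A2)→rehearsed(A2,S1) ✓  (D3,S2,A2)→rehearsed(A2,S2) ✓  (D3,S3,A5)→rehearsed(A5,S3) ✓  (D4,S1,A4)→rehearsed(A4,S1) ✓  (D4,S2,A4)→rehearsed(A4,S2) ✓  (D4,S3,A5)→rehearsed(A5,S3) ✓  (D5,S1,A1)→rehearsed(A1,S1) ✓  (D5,S1,A3)→rehearsed(A3,S1) ✓  (D5,S2,A1)→rehearsed(A1,S2) ✓
Counterexamples (restrictor triples failing the scope): 0.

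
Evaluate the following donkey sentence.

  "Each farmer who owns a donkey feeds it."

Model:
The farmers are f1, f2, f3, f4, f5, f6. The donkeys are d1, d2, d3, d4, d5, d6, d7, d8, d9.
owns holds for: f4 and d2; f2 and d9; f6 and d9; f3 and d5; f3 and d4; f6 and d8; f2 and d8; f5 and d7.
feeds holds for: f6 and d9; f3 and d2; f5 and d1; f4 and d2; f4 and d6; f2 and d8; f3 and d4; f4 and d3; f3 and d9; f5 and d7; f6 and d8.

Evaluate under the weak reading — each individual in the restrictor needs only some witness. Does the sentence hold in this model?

"it" takes "a donkey" as antecedent — a donkey pronoun bound across the clause boundary.
Weak reading: every farmer f with some owns-donkey has at least one owns-donkey d such that feeds(f,d).
Per farmer: f2:✓  f3:✓  f4:✓  f5:✓  f6:✓
Every farmer in the restrictor has a witness.

True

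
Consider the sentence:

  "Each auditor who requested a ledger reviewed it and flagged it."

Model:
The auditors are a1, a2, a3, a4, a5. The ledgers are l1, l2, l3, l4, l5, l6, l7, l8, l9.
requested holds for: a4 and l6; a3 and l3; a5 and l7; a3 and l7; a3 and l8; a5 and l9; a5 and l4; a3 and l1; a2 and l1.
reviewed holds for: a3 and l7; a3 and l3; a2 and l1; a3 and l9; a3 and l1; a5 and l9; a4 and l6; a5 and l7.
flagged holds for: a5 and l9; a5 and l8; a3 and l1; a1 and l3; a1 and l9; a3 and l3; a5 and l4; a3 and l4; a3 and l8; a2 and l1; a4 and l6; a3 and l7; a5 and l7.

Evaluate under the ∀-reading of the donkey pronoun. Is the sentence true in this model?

"it" takes "a ledger" as antecedent — a donkey pronoun bound across the clause boundary.
Strong reading: for every (a,l) with requested(a,l), reviewed(a,l) ∧ flagged(a,l).
Restrictor pairs: (a2,l1) ✓  (a3,l1) ✓  (a3,l3) ✓  (a3,l7) ✓  (a3,l8) ✗  (a4,l6) ✓  (a5,l4) ✗  (a5,l7) ✓  (a5,l9) ✓
Counterexample: (a3,l8) is in requested but fails the scope.

False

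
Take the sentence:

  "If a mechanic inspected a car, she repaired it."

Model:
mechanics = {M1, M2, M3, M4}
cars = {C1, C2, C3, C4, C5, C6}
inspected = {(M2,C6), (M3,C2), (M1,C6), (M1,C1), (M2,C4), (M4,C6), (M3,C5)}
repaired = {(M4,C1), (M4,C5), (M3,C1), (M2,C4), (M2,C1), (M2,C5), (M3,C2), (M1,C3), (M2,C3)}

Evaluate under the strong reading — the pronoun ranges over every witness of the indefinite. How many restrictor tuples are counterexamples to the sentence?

"it" takes "a car" as antecedent — a donkey pronoun bound across the clause boundary.
Strong reading: for every (m,c) with inspected(m,c), repaired(m,c).
Restrictor pairs: (M1,C1) ✗  (M1,C6) ✗  (M2,C4) ✓  (M2,C6) ✗  (M3,C2) ✓  (M3,C5) ✗  (M4,C6) ✗
Counterexamples (restrictor pairs failing the scope): 5.

5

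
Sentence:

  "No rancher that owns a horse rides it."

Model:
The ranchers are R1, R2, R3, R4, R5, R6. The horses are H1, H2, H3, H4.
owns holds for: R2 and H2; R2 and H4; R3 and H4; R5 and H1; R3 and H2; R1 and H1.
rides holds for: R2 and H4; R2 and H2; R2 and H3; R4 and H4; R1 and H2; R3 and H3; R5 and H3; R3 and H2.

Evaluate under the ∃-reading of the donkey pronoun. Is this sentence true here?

False

"it" takes "a horse" as antecedent — a donkey pronoun bound across the clause boundary.
Truth condition: for no (r,h) with owns(r,h) does rides(r,h) hold.
Restrictor pairs — does the scope hold? (R1,H1):fails  (R2,H2):holds  (R2,H4):holds  (R3,H2):holds  (R3,H4):fails  (R5,H1):fails
Scope holds for 3 pair(s), so the sentence is false.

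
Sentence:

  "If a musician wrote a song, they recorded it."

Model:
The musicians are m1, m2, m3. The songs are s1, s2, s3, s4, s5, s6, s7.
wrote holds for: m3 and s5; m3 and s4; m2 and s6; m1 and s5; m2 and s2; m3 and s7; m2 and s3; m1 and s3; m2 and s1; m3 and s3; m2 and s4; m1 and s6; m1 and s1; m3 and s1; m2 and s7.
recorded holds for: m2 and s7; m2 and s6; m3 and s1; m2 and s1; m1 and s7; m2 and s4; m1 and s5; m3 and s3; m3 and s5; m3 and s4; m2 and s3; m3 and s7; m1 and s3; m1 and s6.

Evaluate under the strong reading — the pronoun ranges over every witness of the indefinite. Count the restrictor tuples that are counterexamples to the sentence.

2

"it" takes "a song" as antecedent — a donkey pronoun bound across the clause boundary.
Strong reading: for every (m,s) with wrote(m,s), recorded(m,s).
Restrictor pairs: (m1,s1) ✗  (m1,s3) ✓  (m1,s5) ✓  (m1,s6) ✓  (m2,s1) ✓  (m2,s2) ✗  (m2,s3) ✓  (m2,s4) ✓  (m2,s6) ✓  (m2,s7) ✓  (m3,s1) ✓  (m3,s3) ✓  (m3,s4) ✓  (m3,s5) ✓  (m3,s7) ✓
Counterexamples (restrictor pairs failing the scope): 2.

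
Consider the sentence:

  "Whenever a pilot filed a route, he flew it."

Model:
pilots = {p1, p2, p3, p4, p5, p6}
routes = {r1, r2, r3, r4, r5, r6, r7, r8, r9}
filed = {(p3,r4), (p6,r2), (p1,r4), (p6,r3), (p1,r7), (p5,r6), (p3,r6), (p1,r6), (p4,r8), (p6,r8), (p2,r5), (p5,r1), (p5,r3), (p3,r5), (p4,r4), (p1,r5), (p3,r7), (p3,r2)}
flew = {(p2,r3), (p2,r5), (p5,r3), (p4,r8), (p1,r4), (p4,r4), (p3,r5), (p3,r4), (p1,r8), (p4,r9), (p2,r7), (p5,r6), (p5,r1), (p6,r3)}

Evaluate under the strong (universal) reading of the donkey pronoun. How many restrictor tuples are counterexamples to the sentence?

"it" takes "a route" as antecedent — a donkey pronoun bound across the clause boundary.
Strong reading: for every (p,r) with filed(p,r), flew(p,r).
Restrictor pairs: (p1,r4) ✓  (p1,r5) ✗  (p1,r6) ✗  (p1,r7) ✗  (p2,r5) ✓  (p3,r2) ✗  (p3,r4) ✓  (p3,r5) ✓  (p3,r6) ✗  (p3,r7) ✗  (p4,r4) ✓  (p4,r8) ✓  (p5,r1) ✓  (p5,r3) ✓  (p5,r6) ✓  (p6,r2) ✗  (p6,r3) ✓  (p6,r8) ✗
Counterexamples (restrictor pairs failing the scope): 8.

8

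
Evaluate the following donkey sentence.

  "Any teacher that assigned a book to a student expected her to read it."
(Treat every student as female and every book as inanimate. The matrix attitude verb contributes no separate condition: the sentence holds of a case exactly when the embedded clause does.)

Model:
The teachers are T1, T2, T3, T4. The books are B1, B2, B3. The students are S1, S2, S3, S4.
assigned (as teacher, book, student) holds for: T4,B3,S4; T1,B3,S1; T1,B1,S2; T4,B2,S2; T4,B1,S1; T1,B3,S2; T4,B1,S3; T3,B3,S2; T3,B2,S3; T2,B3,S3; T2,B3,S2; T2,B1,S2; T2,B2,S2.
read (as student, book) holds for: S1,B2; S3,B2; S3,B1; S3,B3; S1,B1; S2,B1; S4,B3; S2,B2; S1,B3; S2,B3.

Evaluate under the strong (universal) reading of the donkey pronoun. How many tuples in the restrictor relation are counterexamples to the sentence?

0

"her" takes "a student" as antecedent and "it" takes "a book"; both are donkey pronouns co-varying with the restrictor.
Strong reading: for every (t,b,s) with assigned(t,b,s), read(s,b).
Restrictor triples: (T1,B1,S2)→read(S2,B1) ✓  (T1,B3,S1)→read(S1,B3) ✓  (T1,B3,S2)→read(S2,B3) ✓  (T2,B1,S2)→read(S2,B1) ✓  (T2,B2,S2)→read(S2,B2) ✓  (T2,B3,S2)→read(S2,B3) ✓  (T2,B3,S3)→read(S3,B3) ✓  (T3,B2,S3)→read(S3,B2) ✓  (T3,B3,S2)→read(S2,B3) ✓  (T4,B1,S1)→read(S1,B1) ✓  (T4,B1,S3)→read(S3,B1) ✓  (T4,B2,S2)→read(S2,B2) ✓  (T4,B3,S4)→read(S4,B3) ✓
Counterexamples (restrictor triples failing the scope): 0.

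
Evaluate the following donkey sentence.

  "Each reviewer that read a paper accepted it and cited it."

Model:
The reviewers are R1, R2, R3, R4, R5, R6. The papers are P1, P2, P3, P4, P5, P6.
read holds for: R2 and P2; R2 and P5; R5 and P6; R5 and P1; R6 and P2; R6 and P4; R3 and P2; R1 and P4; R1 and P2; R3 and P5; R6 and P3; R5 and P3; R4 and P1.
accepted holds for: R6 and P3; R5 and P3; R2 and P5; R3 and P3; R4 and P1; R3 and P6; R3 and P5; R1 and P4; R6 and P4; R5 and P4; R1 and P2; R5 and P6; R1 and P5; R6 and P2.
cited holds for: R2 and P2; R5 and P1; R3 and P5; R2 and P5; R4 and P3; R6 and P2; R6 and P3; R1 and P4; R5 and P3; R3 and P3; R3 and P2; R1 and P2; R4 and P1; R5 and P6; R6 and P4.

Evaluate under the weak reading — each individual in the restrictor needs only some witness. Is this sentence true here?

"it" takes "a paper" as antecedent — a donkey pronoun bound across the clause boundary.
Weak reading: every reviewer r with some read-paper has at least one read-paper p such that accepted(r,p) ∧ cited(r,p).
Per reviewer: R1:✓  R2:✓  R3:✓  R4:✓  R5:✓  R6:✓
Every reviewer in the restrictor has a witness.

True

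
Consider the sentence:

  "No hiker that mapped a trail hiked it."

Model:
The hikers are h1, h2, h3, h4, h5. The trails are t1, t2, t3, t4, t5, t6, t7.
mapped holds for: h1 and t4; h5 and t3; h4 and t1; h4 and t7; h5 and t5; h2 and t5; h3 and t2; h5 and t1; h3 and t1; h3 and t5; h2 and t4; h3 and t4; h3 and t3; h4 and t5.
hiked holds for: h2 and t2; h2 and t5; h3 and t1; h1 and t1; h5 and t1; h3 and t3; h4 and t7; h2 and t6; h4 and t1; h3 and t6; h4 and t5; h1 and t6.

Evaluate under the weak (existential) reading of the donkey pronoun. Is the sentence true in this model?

False

"it" takes "a trail" as antecedent — a donkey pronoun bound across the clause boundary.
Truth condition: for no (h,t) with mapped(h,t) does hiked(h,t) hold.
Restrictor pairs — does the scope hold? (h1,t4):fails  (h2,t4):fails  (h2,t5):holds  (h3,t1):holds  (h3,t2):fails  (h3,t3):holds  (h3,t4):fails  (h3,t5):fails  (h4,t1):holds  (h4,t5):holds  (h4,t7):holds  (h5,t1):holds  (h5,t3):fails  (h5,t5):fails
Scope holds for 7 pair(s), so the sentence is false.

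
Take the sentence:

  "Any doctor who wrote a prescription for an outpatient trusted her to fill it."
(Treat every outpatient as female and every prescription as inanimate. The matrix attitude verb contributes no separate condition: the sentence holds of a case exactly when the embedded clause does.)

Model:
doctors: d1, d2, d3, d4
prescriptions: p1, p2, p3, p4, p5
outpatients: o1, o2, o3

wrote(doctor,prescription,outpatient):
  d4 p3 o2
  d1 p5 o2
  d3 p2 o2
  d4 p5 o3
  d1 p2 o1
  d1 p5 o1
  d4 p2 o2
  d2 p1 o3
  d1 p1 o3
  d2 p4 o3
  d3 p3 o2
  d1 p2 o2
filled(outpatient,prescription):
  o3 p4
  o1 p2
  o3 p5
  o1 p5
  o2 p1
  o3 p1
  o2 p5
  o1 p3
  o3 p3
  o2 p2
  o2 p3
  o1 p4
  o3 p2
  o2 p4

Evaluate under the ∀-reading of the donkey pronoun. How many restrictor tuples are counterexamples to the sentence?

0

"her" takes "an outpatient" as antecedent and "it" takes "a prescription"; both are donkey pronouns co-varying with the restrictor.
Strong reading: for every (d,p,o) with wrote(d,p,o), filled(o,p).
Restrictor triples: (d1,p1,o3)→filled(o3,p1) ✓  (d1,p2,o1)→filled(o1,p2) ✓  (d1,p2,o2)→filled(o2,p2) ✓  (d1,p5,o1)→filled(o1,p5) ✓  (d1,p5,o2)→filled(o2,p5) ✓  (d2,p1,o3)→filled(o3,p1) ✓  (d2,p4,o3)→filled(o3,p4) ✓  (d3,p2,o2)→filled(o2,p2) ✓  (d3,p3,o2)→filled(o2,p3) ✓  (d4,p2,o2)→filled(o2,p2) ✓  (d4,p3,o2)→filled(o2,p3) ✓  (d4,p5,o3)→filled(o3,p5) ✓
Counterexamples (restrictor triples failing the scope): 0.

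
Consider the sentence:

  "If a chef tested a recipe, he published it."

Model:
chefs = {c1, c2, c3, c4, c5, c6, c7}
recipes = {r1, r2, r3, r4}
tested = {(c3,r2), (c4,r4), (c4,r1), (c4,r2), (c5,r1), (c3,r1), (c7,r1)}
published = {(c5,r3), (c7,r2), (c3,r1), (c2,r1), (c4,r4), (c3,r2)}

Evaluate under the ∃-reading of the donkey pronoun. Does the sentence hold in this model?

False

"it" takes "a recipe" as antecedent — a donkey pronoun bound across the clause boundary.
Weak reading: every chef c with some tested-recipe has at least one tested-recipe r such that published(c,r).
Per chef: c3:✓  c4:✓  c5:✗  c7:✗
c5 has no witness among its tested-recipes.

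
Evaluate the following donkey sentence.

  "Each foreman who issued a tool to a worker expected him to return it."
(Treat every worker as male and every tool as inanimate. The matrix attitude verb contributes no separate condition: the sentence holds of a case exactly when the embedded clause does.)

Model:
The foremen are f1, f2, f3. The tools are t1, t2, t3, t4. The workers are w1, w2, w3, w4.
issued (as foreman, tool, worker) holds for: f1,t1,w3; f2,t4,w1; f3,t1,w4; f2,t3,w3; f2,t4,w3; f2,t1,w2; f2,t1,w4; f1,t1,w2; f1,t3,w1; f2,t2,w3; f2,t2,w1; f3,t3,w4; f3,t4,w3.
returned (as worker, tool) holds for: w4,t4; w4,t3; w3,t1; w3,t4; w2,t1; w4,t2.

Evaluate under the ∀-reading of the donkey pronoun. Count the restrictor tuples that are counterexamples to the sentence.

"him" takes "a worker" as antecedent and "it" takes "a tool"; both are donkey pronouns co-varying with the restrictor.
Strong reading: for every (f,t,w) with issued(f,t,w), returned(w,t).
Restrictor triples: (f1,t1,w2)→returned(w2,t1) ✓  (f1,t1,w3)→returned(w3,t1) ✓  (f1,t3,w1)→returned(w1,t3) ✗  (f2,t1,w2)→returned(w2,t1) ✓  (f2,t1,w4)→returned(w4,t1) ✗  (f2,t2,w1)→returned(w1,t2) ✗  (f2,t2,w3)→returned(w3,t2) ✗  (f2,t3,w3)→returned(w3,t3) ✗  (f2,t4,w1)→returned(w1,t4) ✗  (f2,t4,w3)→returned(w3,t4) ✓  (f3,t1,w4)→returned(w4,t1) ✗  (f3,t3,w4)→returned(w4,t3) ✓  (f3,t4,w3)→returned(w3,t4) ✓
Counterexamples (restrictor triples failing the scope): 7.

7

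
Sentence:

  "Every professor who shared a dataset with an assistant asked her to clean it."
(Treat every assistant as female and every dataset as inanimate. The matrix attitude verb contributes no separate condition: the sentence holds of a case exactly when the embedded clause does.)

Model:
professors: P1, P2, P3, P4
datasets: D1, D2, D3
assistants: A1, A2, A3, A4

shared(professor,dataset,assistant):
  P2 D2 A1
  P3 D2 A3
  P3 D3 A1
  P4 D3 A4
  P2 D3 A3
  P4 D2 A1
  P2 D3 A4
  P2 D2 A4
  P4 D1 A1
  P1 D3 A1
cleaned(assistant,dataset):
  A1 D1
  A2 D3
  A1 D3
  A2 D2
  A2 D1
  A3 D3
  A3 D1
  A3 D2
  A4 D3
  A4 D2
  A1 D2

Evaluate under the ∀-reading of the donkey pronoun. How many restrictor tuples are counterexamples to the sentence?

"her" takes "an assistant" as antecedent and "it" takes "a dataset"; both are donkey pronouns co-varying with the restrictor.
Strong reading: for every (p,d,a) with shared(p,d,a), cleaned(a,d).
Restrictor triples: (P1,D3,A1)→cleaned(A1,D3) ✓  (P2,D2,A1)→cleaned(A1,D2) ✓  (P2,D2,A4)→cleaned(A4,D2) ✓  (P2,D3,A3)→cleaned(A3,D3) ✓  (P2,D3,A4)→cleaned(A4,D3) ✓  (P3,D2,A3)→cleaned(A3,D2) ✓  (P3,D3,A1)→cleaned(A1,D3) ✓  (P4,D1,A1)→cleaned(A1,D1) ✓  (P4,D2,A1)→cleaned(A1,D2) ✓  (P4,D3,A4)→cleaned(A4,D3) ✓
Counterexamples (restrictor triples failing the scope): 0.

0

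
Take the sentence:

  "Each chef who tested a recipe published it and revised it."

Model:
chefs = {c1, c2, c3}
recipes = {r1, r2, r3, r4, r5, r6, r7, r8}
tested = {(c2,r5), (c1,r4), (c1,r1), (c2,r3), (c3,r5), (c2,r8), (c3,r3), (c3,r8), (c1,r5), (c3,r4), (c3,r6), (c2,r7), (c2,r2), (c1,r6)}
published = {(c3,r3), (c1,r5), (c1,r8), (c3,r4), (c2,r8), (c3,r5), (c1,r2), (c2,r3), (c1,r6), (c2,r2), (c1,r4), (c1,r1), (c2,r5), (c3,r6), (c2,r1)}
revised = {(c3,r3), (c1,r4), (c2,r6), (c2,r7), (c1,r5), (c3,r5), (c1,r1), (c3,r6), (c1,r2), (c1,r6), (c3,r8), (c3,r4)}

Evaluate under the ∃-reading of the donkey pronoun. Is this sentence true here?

False

"it" takes "a recipe" as antecedent — a donkey pronoun bound across the clause boundary.
Weak reading: every chef c with some tested-recipe has at least one tested-recipe r such that published(c,r) ∧ revised(c,r).
Per chef: c1:✓  c2:✗  c3:✓
c2 has no witness among its tested-recipes.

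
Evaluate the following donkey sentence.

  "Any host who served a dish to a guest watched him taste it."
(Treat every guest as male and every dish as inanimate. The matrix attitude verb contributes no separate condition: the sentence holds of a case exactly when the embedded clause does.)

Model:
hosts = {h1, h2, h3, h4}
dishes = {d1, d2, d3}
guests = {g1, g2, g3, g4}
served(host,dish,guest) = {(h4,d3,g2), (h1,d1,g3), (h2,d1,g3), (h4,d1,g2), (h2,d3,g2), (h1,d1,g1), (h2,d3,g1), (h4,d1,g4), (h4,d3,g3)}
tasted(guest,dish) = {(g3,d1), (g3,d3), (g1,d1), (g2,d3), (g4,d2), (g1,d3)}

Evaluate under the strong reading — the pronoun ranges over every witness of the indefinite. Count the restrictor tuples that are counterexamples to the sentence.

"him" takes "a guest" as antecedent and "it" takes "a dish"; both are donkey pronouns co-varying with the restrictor.
Strong reading: for every (h,d,g) with served(h,d,g), tasted(g,d).
Restrictor triples: (h1,d1,g1)→tasted(g1,d1) ✓  (h1,d1,g3)→tasted(g3,d1) ✓  (h2,d1,g3)→tasted(g3,d1) ✓  (h2,d3,g1)→tasted(g1,d3) ✓  (h2,d3,g2)→tasted(g2,d3) ✓  (h4,d1,g2)→tasted(g2,d1) ✗  (h4,d1,g4)→tasted(g4,d1) ✗  (h4,d3,g2)→tasted(g2,d3) ✓  (h4,d3,g3)→tasted(g3,d3) ✓
Counterexamples (restrictor triples failing the scope): 2.

2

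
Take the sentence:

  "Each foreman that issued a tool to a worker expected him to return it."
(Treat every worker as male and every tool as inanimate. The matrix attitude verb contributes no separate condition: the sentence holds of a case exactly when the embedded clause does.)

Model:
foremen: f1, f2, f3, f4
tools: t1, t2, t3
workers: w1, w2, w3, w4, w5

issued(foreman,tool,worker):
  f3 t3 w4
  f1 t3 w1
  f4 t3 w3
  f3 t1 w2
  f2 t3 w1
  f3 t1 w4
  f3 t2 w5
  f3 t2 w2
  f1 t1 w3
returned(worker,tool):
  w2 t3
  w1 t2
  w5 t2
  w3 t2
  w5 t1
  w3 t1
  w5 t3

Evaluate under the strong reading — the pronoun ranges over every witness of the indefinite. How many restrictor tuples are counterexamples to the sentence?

7

"him" takes "a worker" as antecedent and "it" takes "a tool"; both are donkey pronouns co-varying with the restrictor.
Strong reading: for every (f,t,w) with issued(f,t,w), returned(w,t).
Restrictor triples: (f1,t1,w3)→returned(w3,t1) ✓  (f1,t3,w1)→returned(w1,t3) ✗  (f2,t3,w1)→returned(w1,t3) ✗  (f3,t1,w2)→returned(w2,t1) ✗  (f3,t1,w4)→returned(w4,t1) ✗  (f3,t2,w2)→returned(w2,t2) ✗  (f3,t2,w5)→returned(w5,t2) ✓  (f3,t3,w4)→returned(w4,t3) ✗  (f4,t3,w3)→returned(w3,t3) ✗
Counterexamples (restrictor triples failing the scope): 7.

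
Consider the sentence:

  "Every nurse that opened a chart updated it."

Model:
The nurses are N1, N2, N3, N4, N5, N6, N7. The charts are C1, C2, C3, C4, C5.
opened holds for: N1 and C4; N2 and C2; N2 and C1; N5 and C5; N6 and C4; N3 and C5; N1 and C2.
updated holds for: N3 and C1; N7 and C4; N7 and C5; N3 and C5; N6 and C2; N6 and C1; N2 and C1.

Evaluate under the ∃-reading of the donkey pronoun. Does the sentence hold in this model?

False

"it" takes "a chart" as antecedent — a donkey pronoun bound across the clause boundary.
Weak reading: every nurse n with some opened-chart has at least one opened-chart c such that updated(n,c).
Per nurse: N1:✗  N2:✓  N3:✓  N5:✗  N6:✗
N1 has no witness among its opened-charts.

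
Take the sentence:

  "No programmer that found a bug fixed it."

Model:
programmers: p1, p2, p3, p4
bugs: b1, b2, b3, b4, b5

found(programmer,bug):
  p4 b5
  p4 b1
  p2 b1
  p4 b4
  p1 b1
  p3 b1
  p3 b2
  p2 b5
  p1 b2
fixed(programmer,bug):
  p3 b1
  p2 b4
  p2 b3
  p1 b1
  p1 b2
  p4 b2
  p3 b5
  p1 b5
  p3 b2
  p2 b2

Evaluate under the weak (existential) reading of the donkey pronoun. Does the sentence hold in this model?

"it" takes "a bug" as antecedent — a donkey pronoun bound across the clause boundary.
Truth condition: for no (p,b) with found(p,b) does fixed(p,b) hold.
Restrictor pairs — does the scope hold? (p1,b1):holds  (p1,b2):holds  (p2,b1):fails  (p2,b5):fails  (p3,b1):holds  (p3,b2):holds  (p4,b1):fails  (p4,b4):fails  (p4,b5):fails
Scope holds for 4 pair(s), so the sentence is false.

False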